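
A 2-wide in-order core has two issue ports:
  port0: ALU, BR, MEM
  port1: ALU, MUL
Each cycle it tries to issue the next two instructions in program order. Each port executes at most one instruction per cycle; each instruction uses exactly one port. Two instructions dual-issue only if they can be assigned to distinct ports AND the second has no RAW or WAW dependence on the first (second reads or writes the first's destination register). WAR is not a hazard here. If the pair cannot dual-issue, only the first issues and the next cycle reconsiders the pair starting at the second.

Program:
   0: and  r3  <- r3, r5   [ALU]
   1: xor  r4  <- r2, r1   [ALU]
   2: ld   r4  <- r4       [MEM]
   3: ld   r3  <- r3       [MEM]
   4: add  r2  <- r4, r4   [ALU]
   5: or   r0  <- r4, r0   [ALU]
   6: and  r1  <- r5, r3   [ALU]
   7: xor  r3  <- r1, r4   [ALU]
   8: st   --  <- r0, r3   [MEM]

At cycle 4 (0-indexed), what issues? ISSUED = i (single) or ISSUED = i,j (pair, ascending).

ISSUED = 7

#0 head=0: and;xor i0+i1 pair
#1 head=2: ld i2 no-port MEM/MEM
#2 head=3: ld;add i3+i4 pair
#3 head=5: or;and i5+i6 pair
#4 head=7: xor i7 RAW r3
#5 head=8: st i8 tail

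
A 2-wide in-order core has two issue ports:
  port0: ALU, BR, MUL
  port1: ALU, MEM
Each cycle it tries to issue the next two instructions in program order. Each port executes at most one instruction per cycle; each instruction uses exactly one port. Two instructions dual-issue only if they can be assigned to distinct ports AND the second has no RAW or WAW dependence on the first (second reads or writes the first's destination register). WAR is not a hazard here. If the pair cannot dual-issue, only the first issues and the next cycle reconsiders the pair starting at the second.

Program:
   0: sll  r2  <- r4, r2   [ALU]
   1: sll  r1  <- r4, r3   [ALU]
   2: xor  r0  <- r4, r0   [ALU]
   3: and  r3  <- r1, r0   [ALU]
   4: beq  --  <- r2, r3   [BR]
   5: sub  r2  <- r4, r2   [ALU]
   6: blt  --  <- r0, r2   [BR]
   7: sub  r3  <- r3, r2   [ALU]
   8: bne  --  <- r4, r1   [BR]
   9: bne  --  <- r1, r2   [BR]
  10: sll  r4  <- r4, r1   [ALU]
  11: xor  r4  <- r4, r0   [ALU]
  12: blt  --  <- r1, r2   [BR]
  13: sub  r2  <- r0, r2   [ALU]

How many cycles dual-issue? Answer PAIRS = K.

PAIRS = 5

t=0 i0&i1:sll.ALU;sll.ALU ; dual
t=1 i2:xor.ALU ; RAW r0
t=2 i3:and.ALU ; RAW r3
t=3 i4&i5:beq.BR;sub.ALU ; dual
t=4 i6&i7:blt.BR;sub.ALU ; dual
t=5 i8:bne.BR ; no-port BR/BR
t=6 i9&i10:bne.BR;sll.ALU ; dual
t=7 i11&i12:xor.ALU;blt.BR ; dual
t=8 i13:sub.ALU ; tail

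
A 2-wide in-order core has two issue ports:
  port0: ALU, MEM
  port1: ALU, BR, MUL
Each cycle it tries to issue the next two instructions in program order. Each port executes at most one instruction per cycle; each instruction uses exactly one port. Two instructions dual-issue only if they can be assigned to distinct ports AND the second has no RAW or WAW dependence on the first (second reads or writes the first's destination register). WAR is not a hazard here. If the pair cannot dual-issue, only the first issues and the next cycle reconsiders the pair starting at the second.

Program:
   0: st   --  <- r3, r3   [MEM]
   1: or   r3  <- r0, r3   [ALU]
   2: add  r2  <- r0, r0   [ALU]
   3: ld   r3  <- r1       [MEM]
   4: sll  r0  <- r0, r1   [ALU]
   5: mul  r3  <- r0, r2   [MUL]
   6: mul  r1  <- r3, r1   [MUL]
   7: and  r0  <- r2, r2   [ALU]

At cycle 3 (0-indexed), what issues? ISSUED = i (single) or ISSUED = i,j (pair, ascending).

0. st+or @i0/i1  | dual
1. add+ld @i2/i3  | dual
2. sll @i4  | RAW r0
3. mul @i5  | no-port MUL/MUL
4. mul+and @i6/i7  | dual

ISSUED = 5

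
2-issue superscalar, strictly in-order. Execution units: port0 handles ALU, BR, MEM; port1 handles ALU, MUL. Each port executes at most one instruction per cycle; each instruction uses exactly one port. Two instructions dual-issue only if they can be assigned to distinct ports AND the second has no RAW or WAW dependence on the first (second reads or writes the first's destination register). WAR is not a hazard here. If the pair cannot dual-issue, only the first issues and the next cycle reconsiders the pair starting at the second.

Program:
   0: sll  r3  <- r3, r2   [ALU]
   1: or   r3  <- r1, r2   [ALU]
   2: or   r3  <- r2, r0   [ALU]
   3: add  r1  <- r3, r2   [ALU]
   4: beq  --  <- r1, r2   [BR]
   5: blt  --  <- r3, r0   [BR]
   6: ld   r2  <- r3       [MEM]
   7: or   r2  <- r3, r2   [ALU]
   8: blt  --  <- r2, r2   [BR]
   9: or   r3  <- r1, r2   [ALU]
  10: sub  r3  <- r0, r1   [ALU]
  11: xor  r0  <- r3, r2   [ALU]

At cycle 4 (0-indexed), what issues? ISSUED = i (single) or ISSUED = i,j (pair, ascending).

ISSUED = 4

t=0 i0:sll.ALU ; WAW r3
t=1 i1:or.ALU ; WAW r3
t=2 i2:or.ALU ; RAW r3
t=3 i3:add.ALU ; RAW r1
t=4 i4:beq.BR ; no-port BR/BR
t=5 i5:blt.BR ; no-port BR/MEM
t=6 i6:ld.MEM ; RAW+WAW r2
t=7 i7:or.ALU ; RAW r2
t=8 i8+i9:blt.BR/or.ALU ; dual
t=9 i10:sub.ALU ; RAW r3
t=10 i11:xor.ALU ; tail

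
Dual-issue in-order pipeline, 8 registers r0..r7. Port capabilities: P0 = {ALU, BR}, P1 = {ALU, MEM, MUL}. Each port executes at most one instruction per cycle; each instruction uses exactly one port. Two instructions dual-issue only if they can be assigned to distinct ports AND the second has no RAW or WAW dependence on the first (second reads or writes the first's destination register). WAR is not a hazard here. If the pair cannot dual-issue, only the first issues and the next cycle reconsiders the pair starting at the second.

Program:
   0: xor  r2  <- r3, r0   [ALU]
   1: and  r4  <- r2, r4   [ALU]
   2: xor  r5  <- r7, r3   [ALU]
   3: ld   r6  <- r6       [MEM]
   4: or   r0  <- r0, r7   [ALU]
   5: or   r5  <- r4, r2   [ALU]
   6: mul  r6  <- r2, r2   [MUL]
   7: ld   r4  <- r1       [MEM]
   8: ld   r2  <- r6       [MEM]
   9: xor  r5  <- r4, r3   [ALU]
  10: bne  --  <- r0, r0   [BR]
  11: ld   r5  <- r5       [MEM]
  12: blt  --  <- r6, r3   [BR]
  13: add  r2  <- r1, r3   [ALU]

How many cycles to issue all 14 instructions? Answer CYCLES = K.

t=0 i0:xor ; RAW r2
t=1 i1/i2:and;xor ; dual
t=2 i3/i4:ld;or ; dual
t=3 i5/i6:or;mul ; dual
t=4 i7:ld ; no-port MEM/MEM
t=5 i8/i9:ld;xor ; dual
t=6 i10/i11:bne;ld ; dual
t=7 i12/i13:blt;add ; dual

CYCLES = 8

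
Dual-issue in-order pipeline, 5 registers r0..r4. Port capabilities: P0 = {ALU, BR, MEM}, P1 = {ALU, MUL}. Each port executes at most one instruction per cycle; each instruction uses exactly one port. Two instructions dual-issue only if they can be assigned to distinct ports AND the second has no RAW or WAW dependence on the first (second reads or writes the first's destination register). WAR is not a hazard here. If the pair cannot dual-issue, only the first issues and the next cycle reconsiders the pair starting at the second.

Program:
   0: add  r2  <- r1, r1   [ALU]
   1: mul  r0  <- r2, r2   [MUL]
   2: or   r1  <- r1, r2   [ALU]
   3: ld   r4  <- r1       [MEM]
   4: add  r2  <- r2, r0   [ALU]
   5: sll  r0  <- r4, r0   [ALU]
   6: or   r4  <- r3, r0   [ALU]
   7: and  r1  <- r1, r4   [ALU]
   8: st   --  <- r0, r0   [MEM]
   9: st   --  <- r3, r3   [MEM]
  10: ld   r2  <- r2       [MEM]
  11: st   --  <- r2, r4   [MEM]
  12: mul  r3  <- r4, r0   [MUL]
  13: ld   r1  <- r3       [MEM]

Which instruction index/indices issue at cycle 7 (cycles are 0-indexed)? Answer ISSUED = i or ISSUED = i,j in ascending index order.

t=0 i0:add ; RAW r2
t=1 i1+i2:mul+or ; dual
t=2 i3+i4:ld+add ; dual
t=3 i5:sll ; RAW r0
t=4 i6:or ; RAW r4
t=5 i7+i8:and+st ; dual
t=6 i9:st ; no-port MEM/MEM
t=7 i10:ld ; no-port MEM/MEM
t=8 i11+i12:st+mul ; dual
t=9 i13:ld ; tail

ISSUED = 10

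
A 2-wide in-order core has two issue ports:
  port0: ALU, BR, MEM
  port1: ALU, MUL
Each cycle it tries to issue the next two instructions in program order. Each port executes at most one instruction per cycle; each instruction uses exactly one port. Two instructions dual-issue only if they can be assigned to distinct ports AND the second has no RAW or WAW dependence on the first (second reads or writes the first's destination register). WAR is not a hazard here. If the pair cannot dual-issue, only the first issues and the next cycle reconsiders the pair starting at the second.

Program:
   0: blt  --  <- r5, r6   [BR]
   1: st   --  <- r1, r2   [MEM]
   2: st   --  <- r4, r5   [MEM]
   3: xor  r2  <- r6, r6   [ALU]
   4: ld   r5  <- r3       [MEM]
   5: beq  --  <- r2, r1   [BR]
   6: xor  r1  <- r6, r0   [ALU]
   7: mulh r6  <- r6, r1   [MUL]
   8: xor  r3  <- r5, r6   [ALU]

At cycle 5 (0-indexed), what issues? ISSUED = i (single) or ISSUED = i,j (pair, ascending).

ISSUED = 7

0. blt.BR @i0  | no-port BR/MEM
1. st.MEM @i1  | no-port MEM/MEM
2. st.MEM xor.ALU @i2/i3  | pair
3. ld.MEM @i4  | no-port MEM/BR
4. beq.BR xor.ALU @i5/i6  | pair
5. mulh.MUL @i7  | RAW r6
6. xor.ALU @i8  | tail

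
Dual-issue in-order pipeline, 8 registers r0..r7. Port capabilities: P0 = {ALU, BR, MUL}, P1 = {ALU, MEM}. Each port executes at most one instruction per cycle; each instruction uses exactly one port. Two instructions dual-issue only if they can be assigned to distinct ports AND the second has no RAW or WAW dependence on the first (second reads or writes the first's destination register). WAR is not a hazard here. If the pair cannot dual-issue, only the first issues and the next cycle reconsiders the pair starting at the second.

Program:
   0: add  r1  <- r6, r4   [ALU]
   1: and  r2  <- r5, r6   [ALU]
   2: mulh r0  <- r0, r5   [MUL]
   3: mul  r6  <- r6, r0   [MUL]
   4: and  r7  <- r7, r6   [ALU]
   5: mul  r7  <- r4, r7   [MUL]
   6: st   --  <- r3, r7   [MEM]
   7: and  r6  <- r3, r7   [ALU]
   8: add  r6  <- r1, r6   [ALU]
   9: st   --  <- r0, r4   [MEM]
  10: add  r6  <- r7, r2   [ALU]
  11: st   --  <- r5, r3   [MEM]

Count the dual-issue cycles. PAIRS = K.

0. add.ALU/and.ALU @i0+i1  | dual
1. mulh.MUL @i2  | no-port MUL/MUL
2. mul.MUL @i3  | RAW r6
3. and.ALU @i4  | RAW+WAW r7
4. mul.MUL @i5  | RAW r7
5. st.MEM/and.ALU @i6+i7  | dual
6. add.ALU/st.MEM @i8+i9  | dual
7. add.ALU/st.MEM @i10+i11  | dual

PAIRS = 4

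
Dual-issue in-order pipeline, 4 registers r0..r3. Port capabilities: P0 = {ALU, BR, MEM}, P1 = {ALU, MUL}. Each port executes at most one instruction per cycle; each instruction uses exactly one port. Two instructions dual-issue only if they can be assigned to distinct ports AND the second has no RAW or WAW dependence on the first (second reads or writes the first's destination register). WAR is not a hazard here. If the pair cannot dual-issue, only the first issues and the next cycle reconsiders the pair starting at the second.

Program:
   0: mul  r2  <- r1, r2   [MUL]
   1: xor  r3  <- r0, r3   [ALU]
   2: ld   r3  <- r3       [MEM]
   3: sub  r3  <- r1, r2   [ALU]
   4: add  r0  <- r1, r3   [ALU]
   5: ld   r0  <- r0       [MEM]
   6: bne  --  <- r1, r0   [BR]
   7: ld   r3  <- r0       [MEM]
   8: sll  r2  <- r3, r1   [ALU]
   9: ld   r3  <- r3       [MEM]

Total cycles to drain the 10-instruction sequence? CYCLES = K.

CYCLES = 8

  cy0 -> i0,i1 (mul.MUL xor.ALU) 2-wide
  cy1 -> i2 (ld.MEM) WAW r3
  cy2 -> i3 (sub.ALU) RAW r3
  cy3 -> i4 (add.ALU) RAW+WAW r0
  cy4 -> i5 (ld.MEM) no-port MEM/BR
  cy5 -> i6 (bne.BR) no-port BR/MEM
  cy6 -> i7 (ld.MEM) RAW r3
  cy7 -> i8,i9 (sll.ALU ld.MEM) 2-wide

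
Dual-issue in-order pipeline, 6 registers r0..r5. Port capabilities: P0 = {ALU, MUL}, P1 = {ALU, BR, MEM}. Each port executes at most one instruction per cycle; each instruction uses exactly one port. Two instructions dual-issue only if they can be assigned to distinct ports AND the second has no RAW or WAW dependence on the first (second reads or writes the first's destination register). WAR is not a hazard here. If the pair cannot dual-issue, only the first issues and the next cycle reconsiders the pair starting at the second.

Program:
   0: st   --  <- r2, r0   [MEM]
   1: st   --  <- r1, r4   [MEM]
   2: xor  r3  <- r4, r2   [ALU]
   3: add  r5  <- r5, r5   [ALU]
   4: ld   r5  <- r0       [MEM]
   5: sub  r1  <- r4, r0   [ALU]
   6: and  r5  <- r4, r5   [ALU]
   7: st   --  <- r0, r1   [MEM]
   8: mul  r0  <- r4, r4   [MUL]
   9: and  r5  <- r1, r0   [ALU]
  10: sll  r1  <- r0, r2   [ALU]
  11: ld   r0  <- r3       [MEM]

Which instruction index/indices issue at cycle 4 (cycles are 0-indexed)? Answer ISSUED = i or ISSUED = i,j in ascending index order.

0. st @i0  | no-port MEM/MEM
1. st/xor @i1&i2  | dual
2. add @i3  | WAW r5
3. ld/sub @i4&i5  | dual
4. and/st @i6&i7  | dual
5. mul @i8  | RAW r0
6. and/sll @i9&i10  | dual
7. ld @i11  | tail

ISSUED = 6,7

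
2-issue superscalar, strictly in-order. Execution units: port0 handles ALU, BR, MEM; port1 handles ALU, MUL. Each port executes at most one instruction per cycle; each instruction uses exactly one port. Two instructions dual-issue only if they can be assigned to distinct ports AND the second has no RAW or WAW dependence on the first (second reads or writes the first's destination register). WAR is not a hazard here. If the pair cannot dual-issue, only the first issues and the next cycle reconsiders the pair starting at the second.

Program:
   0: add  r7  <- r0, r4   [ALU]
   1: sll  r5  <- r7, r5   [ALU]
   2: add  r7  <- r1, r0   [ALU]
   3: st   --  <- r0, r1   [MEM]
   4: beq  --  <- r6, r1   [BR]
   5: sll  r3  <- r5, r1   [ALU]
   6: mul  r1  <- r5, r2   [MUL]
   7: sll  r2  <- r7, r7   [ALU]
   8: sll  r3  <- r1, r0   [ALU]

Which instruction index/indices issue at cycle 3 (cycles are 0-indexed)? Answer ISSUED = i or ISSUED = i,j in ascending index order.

#0 head=0: add i0 RAW r7
#1 head=1: sll+add i1,i2 dual
#2 head=3: st i3 no-port MEM/BR
#3 head=4: beq+sll i4,i5 dual
#4 head=6: mul+sll i6,i7 dual
#5 head=8: sll i8 tail

ISSUED = 4,5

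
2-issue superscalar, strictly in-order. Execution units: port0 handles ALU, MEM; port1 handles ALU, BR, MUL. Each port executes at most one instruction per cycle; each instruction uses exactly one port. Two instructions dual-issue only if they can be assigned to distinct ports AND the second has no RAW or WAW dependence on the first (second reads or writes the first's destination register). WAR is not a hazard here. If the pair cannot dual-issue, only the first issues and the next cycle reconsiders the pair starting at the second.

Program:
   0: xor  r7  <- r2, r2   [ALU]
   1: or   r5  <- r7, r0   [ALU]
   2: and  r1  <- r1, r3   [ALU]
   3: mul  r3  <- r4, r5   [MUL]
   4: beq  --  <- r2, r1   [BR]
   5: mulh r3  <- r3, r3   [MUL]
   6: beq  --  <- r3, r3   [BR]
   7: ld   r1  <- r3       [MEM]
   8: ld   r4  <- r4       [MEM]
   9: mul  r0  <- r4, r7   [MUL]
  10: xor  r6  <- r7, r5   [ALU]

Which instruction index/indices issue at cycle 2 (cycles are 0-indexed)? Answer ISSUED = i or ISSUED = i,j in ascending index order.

ISSUED = 3

c0: i0 xor  RAW r7
c1: i1&i2 or/and  pair
c2: i3 mul  no-port MUL/BR
c3: i4 beq  no-port BR/MUL
c4: i5 mulh  no-port MUL/BR
c5: i6&i7 beq/ld  pair
c6: i8 ld  RAW r4
c7: i9&i10 mul/xor  pair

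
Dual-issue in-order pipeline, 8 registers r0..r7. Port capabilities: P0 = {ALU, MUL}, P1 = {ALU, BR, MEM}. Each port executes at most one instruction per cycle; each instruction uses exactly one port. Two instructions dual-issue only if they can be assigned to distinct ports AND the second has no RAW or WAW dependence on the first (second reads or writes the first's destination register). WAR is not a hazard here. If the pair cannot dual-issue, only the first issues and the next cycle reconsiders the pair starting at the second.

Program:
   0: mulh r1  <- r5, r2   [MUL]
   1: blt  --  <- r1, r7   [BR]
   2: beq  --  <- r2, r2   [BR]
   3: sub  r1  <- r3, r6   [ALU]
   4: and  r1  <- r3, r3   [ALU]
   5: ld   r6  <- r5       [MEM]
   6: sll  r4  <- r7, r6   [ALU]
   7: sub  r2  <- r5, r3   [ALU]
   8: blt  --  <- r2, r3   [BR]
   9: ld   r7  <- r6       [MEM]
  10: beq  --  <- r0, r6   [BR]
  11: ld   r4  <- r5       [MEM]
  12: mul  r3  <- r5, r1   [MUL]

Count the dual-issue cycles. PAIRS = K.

PAIRS = 4

0. mulh.MUL @i0  | RAW r1
1. blt.BR @i1  | no-port BR/BR
2. beq.BR sub.ALU @i2,i3  | pair
3. and.ALU ld.MEM @i4,i5  | pair
4. sll.ALU sub.ALU @i6,i7  | pair
5. blt.BR @i8  | no-port BR/MEM
6. ld.MEM @i9  | no-port MEM/BR
7. beq.BR @i10  | no-port BR/MEM
8. ld.MEM mul.MUL @i11,i12  | pair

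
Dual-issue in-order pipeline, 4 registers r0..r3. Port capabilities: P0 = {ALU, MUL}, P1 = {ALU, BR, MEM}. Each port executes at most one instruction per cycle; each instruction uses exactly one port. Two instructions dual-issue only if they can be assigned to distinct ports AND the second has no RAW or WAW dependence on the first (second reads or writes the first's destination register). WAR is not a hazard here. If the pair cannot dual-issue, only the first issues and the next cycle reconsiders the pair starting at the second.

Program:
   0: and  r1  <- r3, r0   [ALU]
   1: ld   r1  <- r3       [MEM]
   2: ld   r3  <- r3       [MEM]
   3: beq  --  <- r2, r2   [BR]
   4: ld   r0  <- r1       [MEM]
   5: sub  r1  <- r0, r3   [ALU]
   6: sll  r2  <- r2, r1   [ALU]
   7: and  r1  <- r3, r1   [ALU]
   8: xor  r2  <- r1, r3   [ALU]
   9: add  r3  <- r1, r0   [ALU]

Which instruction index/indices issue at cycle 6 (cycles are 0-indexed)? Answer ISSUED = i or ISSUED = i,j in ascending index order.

0. and.ALU @i0  | WAW r1
1. ld.MEM @i1  | no-port MEM/MEM
2. ld.MEM @i2  | no-port MEM/BR
3. beq.BR @i3  | no-port BR/MEM
4. ld.MEM @i4  | RAW r0
5. sub.ALU @i5  | RAW r1
6. sll.ALU+and.ALU @i6+i7  | dual
7. xor.ALU+add.ALU @i8+i9  | dual

ISSUED = 6,7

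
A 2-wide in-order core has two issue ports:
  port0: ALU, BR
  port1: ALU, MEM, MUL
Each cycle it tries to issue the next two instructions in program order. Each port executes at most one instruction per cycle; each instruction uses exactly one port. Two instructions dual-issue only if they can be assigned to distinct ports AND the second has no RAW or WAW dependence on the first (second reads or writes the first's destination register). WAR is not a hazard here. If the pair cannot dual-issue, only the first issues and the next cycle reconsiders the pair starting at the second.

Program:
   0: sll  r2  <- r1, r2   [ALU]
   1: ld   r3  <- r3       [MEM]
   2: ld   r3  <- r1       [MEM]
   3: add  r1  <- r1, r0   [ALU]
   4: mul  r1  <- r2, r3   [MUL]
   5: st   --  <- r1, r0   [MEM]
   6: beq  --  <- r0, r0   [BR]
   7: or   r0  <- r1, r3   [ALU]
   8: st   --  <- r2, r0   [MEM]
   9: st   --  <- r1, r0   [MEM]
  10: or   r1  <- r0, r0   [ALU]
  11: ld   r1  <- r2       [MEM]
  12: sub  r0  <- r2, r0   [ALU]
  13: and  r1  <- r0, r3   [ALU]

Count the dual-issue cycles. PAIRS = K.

PAIRS = 5

[0] i0/i1  sll.ALU+ld.MEM  -- pair
[1] i2/i3  ld.MEM+add.ALU  -- pair
[2] i4  mul.MUL  -- no-port MUL/MEM
[3] i5/i6  st.MEM+beq.BR  -- pair
[4] i7  or.ALU  -- RAW r0
[5] i8  st.MEM  -- no-port MEM/MEM
[6] i9/i10  st.MEM+or.ALU  -- pair
[7] i11/i12  ld.MEM+sub.ALU  -- pair
[8] i13  and.ALU  -- tail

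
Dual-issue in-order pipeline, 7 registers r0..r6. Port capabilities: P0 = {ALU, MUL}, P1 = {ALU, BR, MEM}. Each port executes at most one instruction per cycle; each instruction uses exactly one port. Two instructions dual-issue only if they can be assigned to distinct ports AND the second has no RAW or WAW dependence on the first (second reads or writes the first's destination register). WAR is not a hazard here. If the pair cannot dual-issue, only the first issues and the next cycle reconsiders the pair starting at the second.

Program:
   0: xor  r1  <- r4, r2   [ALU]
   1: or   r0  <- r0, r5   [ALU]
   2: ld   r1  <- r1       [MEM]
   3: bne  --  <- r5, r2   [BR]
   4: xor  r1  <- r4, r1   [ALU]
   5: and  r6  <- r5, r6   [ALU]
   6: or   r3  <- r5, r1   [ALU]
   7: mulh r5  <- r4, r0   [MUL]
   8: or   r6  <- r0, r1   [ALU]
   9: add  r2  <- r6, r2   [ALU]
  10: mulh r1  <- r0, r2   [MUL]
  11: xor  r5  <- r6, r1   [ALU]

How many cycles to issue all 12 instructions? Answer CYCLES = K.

#0 head=0: xor.ALU or.ALU i0+i1 2-wide
#1 head=2: ld.MEM i2 no-port MEM/BR
#2 head=3: bne.BR xor.ALU i3+i4 2-wide
#3 head=5: and.ALU or.ALU i5+i6 2-wide
#4 head=7: mulh.MUL or.ALU i7+i8 2-wide
#5 head=9: add.ALU i9 RAW r2
#6 head=10: mulh.MUL i10 RAW r1
#7 head=11: xor.ALU i11 tail

CYCLES = 8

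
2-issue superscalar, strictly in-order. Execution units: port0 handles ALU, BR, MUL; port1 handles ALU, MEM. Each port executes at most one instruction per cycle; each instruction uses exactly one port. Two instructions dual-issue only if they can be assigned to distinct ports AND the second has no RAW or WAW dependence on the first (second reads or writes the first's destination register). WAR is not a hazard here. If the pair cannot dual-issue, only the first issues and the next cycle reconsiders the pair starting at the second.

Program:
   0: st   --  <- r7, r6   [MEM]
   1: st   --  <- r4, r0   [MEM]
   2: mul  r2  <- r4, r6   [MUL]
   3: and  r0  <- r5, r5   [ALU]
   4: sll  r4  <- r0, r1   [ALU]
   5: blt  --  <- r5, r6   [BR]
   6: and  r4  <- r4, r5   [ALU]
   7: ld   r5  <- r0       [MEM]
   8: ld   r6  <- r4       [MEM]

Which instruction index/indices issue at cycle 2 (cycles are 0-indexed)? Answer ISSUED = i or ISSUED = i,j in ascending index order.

c0: i0 st.MEM  no-port MEM/MEM
c1: i1&i2 st.MEM+mul.MUL  dual
c2: i3 and.ALU  RAW r0
c3: i4&i5 sll.ALU+blt.BR  dual
c4: i6&i7 and.ALU+ld.MEM  dual
c5: i8 ld.MEM  tail

ISSUED = 3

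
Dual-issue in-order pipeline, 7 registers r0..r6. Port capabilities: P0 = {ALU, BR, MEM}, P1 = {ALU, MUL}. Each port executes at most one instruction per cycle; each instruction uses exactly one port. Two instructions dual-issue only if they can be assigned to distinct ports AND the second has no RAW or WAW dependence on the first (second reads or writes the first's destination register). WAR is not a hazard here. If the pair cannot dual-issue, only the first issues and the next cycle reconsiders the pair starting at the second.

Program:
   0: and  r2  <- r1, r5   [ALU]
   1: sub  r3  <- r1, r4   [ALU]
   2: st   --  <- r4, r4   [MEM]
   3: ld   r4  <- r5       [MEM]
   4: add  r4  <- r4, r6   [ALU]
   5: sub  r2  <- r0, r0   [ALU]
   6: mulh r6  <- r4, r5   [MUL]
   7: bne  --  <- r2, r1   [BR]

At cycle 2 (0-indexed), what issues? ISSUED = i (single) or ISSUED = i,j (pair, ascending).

ISSUED = 3

[0] i0+i1  and/sub  -- dual
[1] i2  st  -- no-port MEM/MEM
[2] i3  ld  -- RAW+WAW r4
[3] i4+i5  add/sub  -- dual
[4] i6+i7  mulh/bne  -- dual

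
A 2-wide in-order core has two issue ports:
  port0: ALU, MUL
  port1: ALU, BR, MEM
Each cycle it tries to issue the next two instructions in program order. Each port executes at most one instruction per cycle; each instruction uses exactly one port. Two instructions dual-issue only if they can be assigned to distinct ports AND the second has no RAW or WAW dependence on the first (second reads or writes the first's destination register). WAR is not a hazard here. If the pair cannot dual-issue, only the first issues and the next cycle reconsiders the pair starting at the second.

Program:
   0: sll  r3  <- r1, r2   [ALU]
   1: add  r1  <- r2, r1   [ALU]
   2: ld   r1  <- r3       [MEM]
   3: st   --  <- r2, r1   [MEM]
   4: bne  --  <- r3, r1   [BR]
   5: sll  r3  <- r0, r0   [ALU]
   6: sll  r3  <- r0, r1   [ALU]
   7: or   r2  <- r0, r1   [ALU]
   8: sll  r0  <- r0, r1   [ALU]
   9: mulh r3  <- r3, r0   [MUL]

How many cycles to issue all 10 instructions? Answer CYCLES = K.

CYCLES = 7

[0] i0&i1  sll.ALU+add.ALU  -- 2-wide
[1] i2  ld.MEM  -- no-port MEM/MEM
[2] i3  st.MEM  -- no-port MEM/BR
[3] i4&i5  bne.BR+sll.ALU  -- 2-wide
[4] i6&i7  sll.ALU+or.ALU  -- 2-wide
[5] i8  sll.ALU  -- RAW r0
[6] i9  mulh.MUL  -- tail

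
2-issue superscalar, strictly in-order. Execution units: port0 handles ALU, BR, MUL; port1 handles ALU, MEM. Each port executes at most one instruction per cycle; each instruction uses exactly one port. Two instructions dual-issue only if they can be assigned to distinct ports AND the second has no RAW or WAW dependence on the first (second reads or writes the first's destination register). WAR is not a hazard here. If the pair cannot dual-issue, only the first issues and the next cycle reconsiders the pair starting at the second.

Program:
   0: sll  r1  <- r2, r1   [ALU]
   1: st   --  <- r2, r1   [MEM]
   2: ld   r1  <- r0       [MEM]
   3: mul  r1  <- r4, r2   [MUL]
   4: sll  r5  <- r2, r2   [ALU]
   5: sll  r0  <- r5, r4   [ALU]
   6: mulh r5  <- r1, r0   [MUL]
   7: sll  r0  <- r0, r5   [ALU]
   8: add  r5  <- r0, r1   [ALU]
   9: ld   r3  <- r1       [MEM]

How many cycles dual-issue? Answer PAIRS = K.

[0] i0  sll  -- RAW r1
[1] i1  st  -- no-port MEM/MEM
[2] i2  ld  -- WAW r1
[3] i3/i4  mul/sll  -- 2-wide
[4] i5  sll  -- RAW r0
[5] i6  mulh  -- RAW r5
[6] i7  sll  -- RAW r0
[7] i8/i9  add/ld  -- 2-wide

PAIRS = 2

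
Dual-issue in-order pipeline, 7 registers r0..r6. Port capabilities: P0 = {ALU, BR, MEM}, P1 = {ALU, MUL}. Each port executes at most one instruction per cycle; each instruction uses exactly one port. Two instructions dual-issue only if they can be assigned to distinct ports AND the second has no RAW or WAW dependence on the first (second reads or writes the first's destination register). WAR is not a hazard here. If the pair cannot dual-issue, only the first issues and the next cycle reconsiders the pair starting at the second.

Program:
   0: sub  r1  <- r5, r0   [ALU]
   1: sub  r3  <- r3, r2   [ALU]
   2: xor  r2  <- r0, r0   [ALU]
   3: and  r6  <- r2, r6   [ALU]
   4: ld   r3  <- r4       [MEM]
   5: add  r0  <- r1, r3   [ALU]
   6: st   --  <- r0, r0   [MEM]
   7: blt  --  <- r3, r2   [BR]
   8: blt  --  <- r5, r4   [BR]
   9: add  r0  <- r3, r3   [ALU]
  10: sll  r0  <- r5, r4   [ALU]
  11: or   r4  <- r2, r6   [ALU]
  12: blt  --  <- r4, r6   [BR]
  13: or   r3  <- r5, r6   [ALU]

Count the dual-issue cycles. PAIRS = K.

#0 head=0: sub/sub i0/i1 pair
#1 head=2: xor i2 RAW r2
#2 head=3: and/ld i3/i4 pair
#3 head=5: add i5 RAW r0
#4 head=6: st i6 no-port MEM/BR
#5 head=7: blt i7 no-port BR/BR
#6 head=8: blt/add i8/i9 pair
#7 head=10: sll/or i10/i11 pair
#8 head=12: blt/or i12/i13 pair

PAIRS = 5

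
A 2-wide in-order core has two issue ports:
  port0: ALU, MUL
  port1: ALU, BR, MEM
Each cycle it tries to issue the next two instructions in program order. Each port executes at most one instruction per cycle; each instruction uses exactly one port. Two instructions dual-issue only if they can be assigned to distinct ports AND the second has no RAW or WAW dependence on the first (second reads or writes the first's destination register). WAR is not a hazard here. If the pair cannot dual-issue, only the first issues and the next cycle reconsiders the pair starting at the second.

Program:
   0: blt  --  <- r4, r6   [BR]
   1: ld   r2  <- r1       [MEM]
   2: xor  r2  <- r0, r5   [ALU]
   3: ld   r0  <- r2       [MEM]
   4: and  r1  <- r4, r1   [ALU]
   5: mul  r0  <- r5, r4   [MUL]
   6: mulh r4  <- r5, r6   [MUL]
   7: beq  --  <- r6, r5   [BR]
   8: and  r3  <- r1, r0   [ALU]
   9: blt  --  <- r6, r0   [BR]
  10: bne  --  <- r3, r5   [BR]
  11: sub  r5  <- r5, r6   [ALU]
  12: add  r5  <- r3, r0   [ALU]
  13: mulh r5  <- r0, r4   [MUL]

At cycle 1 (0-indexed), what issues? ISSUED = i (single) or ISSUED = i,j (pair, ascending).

ISSUED = 1

[0] i0  blt.BR  -- no-port BR/MEM
[1] i1  ld.MEM  -- WAW r2
[2] i2  xor.ALU  -- RAW r2
[3] i3+i4  ld.MEM and.ALU  -- pair
[4] i5  mul.MUL  -- no-port MUL/MUL
[5] i6+i7  mulh.MUL beq.BR  -- pair
[6] i8+i9  and.ALU blt.BR  -- pair
[7] i10+i11  bne.BR sub.ALU  -- pair
[8] i12  add.ALU  -- WAW r5
[9] i13  mulh.MUL  -- tail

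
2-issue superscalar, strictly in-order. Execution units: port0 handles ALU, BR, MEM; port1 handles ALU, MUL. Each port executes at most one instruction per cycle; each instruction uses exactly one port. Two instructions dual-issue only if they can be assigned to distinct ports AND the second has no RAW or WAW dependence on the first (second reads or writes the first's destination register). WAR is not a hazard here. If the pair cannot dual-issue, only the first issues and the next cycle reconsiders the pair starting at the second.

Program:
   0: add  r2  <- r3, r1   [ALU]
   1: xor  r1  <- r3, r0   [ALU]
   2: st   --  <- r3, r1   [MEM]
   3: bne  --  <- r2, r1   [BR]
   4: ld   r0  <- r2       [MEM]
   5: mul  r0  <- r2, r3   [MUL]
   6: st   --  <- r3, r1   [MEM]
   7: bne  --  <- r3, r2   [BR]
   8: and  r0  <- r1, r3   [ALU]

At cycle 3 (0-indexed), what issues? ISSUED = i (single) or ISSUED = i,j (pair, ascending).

t=0 i0,i1:add xor ; pair
t=1 i2:st ; no-port MEM/BR
t=2 i3:bne ; no-port BR/MEM
t=3 i4:ld ; WAW r0
t=4 i5,i6:mul st ; pair
t=5 i7,i8:bne and ; pair

ISSUED = 4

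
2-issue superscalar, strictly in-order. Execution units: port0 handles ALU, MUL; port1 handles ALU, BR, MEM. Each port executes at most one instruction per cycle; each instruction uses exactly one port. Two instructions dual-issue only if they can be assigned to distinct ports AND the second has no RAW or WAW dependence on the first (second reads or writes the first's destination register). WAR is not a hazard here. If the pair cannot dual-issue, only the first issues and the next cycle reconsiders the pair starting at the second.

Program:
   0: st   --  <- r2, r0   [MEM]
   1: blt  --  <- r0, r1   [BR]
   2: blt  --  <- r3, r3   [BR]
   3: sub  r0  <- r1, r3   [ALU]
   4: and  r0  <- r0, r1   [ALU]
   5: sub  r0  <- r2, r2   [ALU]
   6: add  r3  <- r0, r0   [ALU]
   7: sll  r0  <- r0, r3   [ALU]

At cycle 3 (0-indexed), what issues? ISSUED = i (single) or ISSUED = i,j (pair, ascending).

t=0 i0:st.MEM ; no-port MEM/BR
t=1 i1:blt.BR ; no-port BR/BR
t=2 i2/i3:blt.BR;sub.ALU ; pair
t=3 i4:and.ALU ; WAW r0
t=4 i5:sub.ALU ; RAW r0
t=5 i6:add.ALU ; RAW r3
t=6 i7:sll.ALU ; tail

ISSUED = 4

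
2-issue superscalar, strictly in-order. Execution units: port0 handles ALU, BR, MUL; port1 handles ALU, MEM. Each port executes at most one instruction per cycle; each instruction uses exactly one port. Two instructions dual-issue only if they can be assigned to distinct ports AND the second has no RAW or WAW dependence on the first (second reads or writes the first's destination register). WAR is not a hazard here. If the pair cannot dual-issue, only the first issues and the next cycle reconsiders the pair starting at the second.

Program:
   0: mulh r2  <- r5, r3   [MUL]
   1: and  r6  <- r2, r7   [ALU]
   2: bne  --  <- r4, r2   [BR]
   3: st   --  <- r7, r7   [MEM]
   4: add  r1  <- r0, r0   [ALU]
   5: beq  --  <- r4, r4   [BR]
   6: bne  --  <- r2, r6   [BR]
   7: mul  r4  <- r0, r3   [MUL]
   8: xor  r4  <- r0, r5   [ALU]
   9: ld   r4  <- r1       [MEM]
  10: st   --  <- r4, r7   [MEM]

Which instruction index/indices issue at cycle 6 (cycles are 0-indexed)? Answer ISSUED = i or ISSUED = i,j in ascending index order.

0. mulh.MUL @i0  | RAW r2
1. and.ALU bne.BR @i1+i2  | 2-wide
2. st.MEM add.ALU @i3+i4  | 2-wide
3. beq.BR @i5  | no-port BR/BR
4. bne.BR @i6  | no-port BR/MUL
5. mul.MUL @i7  | WAW r4
6. xor.ALU @i8  | WAW r4
7. ld.MEM @i9  | no-port MEM/MEM
8. st.MEM @i10  | tail

ISSUED = 8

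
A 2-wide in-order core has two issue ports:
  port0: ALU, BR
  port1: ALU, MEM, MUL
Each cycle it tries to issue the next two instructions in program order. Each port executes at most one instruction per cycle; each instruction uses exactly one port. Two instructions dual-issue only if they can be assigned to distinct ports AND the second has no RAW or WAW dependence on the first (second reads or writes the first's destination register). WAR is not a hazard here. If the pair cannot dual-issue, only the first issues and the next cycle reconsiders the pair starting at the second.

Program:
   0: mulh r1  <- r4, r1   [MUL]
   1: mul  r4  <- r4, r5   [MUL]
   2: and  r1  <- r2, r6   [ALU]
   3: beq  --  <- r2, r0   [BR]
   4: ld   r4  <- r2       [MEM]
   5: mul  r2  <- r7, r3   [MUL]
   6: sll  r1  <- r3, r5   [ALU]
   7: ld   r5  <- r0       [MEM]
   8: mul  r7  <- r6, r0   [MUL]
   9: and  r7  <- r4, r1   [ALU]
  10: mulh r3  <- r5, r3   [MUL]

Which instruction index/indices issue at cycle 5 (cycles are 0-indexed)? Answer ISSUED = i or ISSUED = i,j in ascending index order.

ISSUED = 8

t=0 i0:mulh ; no-port MUL/MUL
t=1 i1+i2:mul;and ; 2-wide
t=2 i3+i4:beq;ld ; 2-wide
t=3 i5+i6:mul;sll ; 2-wide
t=4 i7:ld ; no-port MEM/MUL
t=5 i8:mul ; WAW r7
t=6 i9+i10:and;mulh ; 2-wide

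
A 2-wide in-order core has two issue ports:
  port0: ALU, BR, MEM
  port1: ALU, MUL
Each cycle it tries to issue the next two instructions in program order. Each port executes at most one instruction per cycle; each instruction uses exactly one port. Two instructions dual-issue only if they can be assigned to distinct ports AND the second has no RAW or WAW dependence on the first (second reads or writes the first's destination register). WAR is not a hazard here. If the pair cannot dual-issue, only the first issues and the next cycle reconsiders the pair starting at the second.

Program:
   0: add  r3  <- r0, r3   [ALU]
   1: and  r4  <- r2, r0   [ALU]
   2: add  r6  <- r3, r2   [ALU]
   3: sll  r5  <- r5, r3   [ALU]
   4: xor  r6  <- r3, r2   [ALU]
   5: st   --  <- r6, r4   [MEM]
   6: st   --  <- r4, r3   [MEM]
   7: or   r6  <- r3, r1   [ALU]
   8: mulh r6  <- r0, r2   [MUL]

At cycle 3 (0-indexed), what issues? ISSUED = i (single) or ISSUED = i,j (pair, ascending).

0. add;and @i0/i1  | pair
1. add;sll @i2/i3  | pair
2. xor @i4  | RAW r6
3. st @i5  | no-port MEM/MEM
4. st;or @i6/i7  | pair
5. mulh @i8  | tail

ISSUED = 5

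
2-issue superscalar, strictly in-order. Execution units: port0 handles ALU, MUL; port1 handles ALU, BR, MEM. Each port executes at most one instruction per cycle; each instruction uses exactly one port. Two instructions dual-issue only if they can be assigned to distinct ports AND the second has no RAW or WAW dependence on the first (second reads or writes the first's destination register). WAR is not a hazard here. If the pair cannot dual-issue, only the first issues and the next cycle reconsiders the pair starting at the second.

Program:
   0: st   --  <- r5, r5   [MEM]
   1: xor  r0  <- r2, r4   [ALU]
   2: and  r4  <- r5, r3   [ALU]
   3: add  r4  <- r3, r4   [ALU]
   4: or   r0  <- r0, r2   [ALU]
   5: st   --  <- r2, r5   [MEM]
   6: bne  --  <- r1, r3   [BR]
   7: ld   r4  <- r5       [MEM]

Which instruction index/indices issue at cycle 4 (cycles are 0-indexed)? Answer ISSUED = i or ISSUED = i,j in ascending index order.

[0] i0,i1  st xor  -- 2-wide
[1] i2  and  -- RAW+WAW r4
[2] i3,i4  add or  -- 2-wide
[3] i5  st  -- no-port MEM/BR
[4] i6  bne  -- no-port BR/MEM
[5] i7  ld  -- tail

ISSUED = 6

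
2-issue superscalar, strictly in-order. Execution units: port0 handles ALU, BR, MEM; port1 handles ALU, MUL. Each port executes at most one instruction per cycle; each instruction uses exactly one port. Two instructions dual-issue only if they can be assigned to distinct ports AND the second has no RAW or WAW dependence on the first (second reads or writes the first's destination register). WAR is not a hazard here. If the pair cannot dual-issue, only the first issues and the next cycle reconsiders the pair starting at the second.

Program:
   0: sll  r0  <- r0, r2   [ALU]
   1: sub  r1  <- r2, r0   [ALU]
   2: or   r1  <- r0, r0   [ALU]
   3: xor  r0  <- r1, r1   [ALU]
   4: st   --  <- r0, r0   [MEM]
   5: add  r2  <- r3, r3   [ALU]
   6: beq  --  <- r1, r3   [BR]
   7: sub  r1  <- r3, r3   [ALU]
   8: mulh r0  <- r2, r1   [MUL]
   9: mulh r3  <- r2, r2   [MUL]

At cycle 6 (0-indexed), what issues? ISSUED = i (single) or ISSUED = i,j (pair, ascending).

  cy0 -> i0 (sll) RAW r0
  cy1 -> i1 (sub) WAW r1
  cy2 -> i2 (or) RAW r1
  cy3 -> i3 (xor) RAW r0
  cy4 -> i4,i5 (st/add) dual
  cy5 -> i6,i7 (beq/sub) dual
  cy6 -> i8 (mulh) no-port MUL/MUL
  cy7 -> i9 (mulh) tail

ISSUED = 8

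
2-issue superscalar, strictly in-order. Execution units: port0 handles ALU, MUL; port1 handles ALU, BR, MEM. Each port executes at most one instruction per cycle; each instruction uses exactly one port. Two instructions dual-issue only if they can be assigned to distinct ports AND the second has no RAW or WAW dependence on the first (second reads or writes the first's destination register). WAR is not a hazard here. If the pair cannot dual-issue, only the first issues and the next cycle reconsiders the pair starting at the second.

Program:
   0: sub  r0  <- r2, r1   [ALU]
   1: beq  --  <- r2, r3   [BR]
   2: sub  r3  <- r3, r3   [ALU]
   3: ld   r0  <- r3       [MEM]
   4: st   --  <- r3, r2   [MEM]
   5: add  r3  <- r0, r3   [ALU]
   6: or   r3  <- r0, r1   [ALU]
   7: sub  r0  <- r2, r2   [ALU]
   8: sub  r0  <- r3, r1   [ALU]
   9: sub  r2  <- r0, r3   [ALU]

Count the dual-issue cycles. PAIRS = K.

PAIRS = 3

0. sub/beq @i0&i1  | pair
1. sub @i2  | RAW r3
2. ld @i3  | no-port MEM/MEM
3. st/add @i4&i5  | pair
4. or/sub @i6&i7  | pair
5. sub @i8  | RAW r0
6. sub @i9  | tail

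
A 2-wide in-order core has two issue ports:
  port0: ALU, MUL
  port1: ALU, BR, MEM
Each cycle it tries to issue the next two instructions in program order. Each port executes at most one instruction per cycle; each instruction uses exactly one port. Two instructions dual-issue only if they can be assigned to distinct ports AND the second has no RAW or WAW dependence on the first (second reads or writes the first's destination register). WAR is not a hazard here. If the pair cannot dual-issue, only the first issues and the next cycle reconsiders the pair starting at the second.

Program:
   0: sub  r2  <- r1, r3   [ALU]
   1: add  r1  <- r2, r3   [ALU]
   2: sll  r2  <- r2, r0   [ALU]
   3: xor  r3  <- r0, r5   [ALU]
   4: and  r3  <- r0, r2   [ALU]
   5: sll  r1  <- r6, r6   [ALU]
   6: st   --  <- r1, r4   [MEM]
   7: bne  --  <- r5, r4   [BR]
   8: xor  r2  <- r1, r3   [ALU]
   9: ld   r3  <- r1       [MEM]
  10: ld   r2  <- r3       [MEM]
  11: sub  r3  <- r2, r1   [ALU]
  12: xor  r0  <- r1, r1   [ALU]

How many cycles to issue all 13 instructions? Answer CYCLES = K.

CYCLES = 9

  cy0 -> i0 (sub.ALU) RAW r2
  cy1 -> i1,i2 (add.ALU;sll.ALU) 2-wide
  cy2 -> i3 (xor.ALU) WAW r3
  cy3 -> i4,i5 (and.ALU;sll.ALU) 2-wide
  cy4 -> i6 (st.MEM) no-port MEM/BR
  cy5 -> i7,i8 (bne.BR;xor.ALU) 2-wide
  cy6 -> i9 (ld.MEM) no-port MEM/MEM
  cy7 -> i10 (ld.MEM) RAW r2
  cy8 -> i11,i12 (sub.ALU;xor.ALU) 2-wide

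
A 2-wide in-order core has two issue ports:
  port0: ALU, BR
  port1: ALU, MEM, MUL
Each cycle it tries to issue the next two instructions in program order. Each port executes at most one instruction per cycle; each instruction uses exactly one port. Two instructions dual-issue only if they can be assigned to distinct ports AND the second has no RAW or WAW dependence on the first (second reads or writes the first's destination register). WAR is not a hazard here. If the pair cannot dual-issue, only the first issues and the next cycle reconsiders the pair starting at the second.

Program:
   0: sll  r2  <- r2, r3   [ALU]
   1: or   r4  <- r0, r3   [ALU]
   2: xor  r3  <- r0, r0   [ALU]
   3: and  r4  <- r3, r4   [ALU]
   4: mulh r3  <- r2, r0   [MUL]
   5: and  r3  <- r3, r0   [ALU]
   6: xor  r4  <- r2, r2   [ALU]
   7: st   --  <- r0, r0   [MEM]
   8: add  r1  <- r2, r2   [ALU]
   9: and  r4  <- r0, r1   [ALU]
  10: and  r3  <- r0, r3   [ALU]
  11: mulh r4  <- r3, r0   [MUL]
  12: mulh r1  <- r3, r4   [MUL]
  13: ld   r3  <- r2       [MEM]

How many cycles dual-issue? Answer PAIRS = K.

c0: i0/i1 sll.ALU+or.ALU  dual
c1: i2 xor.ALU  RAW r3
c2: i3/i4 and.ALU+mulh.MUL  dual
c3: i5/i6 and.ALU+xor.ALU  dual
c4: i7/i8 st.MEM+add.ALU  dual
c5: i9/i10 and.ALU+and.ALU  dual
c6: i11 mulh.MUL  no-port MUL/MUL
c7: i12 mulh.MUL  no-port MUL/MEM
c8: i13 ld.MEM  tail

PAIRS = 5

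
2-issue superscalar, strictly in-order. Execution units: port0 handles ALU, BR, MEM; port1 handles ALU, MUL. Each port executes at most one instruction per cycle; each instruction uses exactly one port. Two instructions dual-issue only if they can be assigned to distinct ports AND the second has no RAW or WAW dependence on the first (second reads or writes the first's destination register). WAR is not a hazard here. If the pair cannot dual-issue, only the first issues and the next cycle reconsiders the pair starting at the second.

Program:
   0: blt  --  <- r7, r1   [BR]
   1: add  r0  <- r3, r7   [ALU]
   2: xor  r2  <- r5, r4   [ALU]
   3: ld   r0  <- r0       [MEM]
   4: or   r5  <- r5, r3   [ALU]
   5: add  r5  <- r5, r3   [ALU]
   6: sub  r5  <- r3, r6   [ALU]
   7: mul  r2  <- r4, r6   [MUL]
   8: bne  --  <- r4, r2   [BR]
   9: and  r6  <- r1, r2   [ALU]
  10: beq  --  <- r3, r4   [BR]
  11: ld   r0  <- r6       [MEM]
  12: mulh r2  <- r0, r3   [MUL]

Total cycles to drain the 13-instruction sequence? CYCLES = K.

CYCLES = 9

0. blt/add @i0/i1  | 2-wide
1. xor/ld @i2/i3  | 2-wide
2. or @i4  | RAW+WAW r5
3. add @i5  | WAW r5
4. sub/mul @i6/i7  | 2-wide
5. bne/and @i8/i9  | 2-wide
6. beq @i10  | no-port BR/MEM
7. ld @i11  | RAW r0
8. mulh @i12  | tail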